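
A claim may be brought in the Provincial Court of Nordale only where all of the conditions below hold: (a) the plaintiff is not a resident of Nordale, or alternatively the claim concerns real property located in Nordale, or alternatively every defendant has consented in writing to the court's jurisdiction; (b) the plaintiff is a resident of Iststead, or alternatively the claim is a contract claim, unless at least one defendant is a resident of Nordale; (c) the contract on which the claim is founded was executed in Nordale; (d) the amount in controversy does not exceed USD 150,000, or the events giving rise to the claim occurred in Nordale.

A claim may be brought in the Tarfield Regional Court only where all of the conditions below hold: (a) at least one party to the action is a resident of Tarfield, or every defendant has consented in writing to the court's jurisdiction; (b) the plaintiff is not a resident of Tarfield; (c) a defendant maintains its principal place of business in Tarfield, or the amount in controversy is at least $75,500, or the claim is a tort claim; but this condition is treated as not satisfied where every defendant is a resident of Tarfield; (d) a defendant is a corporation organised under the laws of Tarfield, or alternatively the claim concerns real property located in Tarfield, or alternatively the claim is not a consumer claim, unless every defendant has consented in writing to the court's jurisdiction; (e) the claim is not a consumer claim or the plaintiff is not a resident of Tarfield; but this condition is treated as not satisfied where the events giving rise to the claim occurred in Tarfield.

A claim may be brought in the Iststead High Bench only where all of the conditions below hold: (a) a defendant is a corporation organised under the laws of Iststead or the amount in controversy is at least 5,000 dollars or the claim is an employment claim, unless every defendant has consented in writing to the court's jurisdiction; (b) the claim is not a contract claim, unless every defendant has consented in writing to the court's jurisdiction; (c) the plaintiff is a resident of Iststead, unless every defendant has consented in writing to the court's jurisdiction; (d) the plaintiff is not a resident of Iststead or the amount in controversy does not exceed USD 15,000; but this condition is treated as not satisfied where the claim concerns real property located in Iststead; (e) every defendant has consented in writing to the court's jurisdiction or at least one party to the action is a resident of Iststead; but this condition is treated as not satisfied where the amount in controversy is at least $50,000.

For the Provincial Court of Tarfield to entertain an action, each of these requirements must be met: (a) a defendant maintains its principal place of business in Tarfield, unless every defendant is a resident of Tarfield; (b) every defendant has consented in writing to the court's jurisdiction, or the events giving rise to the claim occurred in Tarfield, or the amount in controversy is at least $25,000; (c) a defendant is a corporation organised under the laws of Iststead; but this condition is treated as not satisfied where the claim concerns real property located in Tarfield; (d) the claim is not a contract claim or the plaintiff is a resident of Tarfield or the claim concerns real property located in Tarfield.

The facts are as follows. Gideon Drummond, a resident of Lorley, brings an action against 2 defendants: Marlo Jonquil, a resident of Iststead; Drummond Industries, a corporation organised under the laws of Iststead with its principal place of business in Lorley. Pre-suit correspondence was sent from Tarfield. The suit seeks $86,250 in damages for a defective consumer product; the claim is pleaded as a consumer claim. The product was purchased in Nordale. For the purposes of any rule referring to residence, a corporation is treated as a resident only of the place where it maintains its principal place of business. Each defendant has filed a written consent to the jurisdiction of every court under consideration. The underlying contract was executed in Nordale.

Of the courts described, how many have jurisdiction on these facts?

1

The Provincial Court of Nordale:
  (a) The plaintiff resides in Lorley, which is not Nordale, which satisfies one of the alternatives. Met.
  (b) The plaintiff resides in Lorley, not Iststead; the claim is a consumer claim, not a contract claim — no alternative holds. Nor does the 'unless' clause help: no defendant resides in Nordale (they reside in Iststead, Lorley). Not met.
  (c) The contract was executed in Nordale. Satisfied.
  (d) The amount in controversy is $86,250, within the USD 150,000 ceiling, which satisfies one of the alternatives. Condition met.
  → The court lacks jurisdiction.
The Tarfield Regional Court:
  (a) Every defendant has filed written consent, which satisfies one of the alternatives. Satisfied.
  (b) The plaintiff resides in Lorley, which is not Tarfield. Met.
  (c) The amount in controversy is USD 86,250, which meets the 75,500 dollars floor — that alternative is enough. The carve-out does not apply: the defendants reside as follows — Marlo Jonquil in Iststead, Drummond Industries in Lorley — not all in Tarfield. Condition met.
  (d) The corporate defendant(s) are organised in Iststead, not Tarfield; the claim does not concern real property; the claim is a consumer claim — every alternative fails. However, every defendant has filed written consent, so the 'unless' proviso supplies this condition. Condition met.
  (e) The plaintiff resides in Lorley, which is not Tarfield — that alternative is enough. The exception is not triggered, since the operative events occurred in Nordale, not Tarfield. Condition met.
  → The court has jurisdiction.
The Iststead High Bench:
  (a) Drummond Industries is organised under the laws of Iststead, so one alternative holds. Met.
  (b) The claim is a consumer claim, not a contract claim. Condition met.
  (c) The plaintiff resides in Lorley, not Iststead. The proviso rescues it, though: every defendant has filed written consent. Satisfied.
  (d) The plaintiff resides in Lorley, which is not Iststead, which satisfies one of the alternatives. The carve-out does not apply: the claim does not concern real property. Met.
  (e) Every defendant has filed written consent, so this disjunct is met. But the carve-out bites: the amount in controversy is USD 86,250, which meets the 50,000 dollars floor. Fails.
  → Not every requirement is met — no jurisdiction.
The Provincial Court of Tarfield:
  (a) The corporate defendant(s) have their principal place of business in Lorley, not Tarfield. And the defendants reside as follows — Marlo Jonquil in Iststead, Drummond Industries in Lorley — not all in Tarfield, so the proviso does not save it. Condition not met.
  (b) Every defendant has filed written consent, so this disjunct is met. Met.
  (c) Drummond Industries is organised under the laws of Iststead. And the carve-out is inapplicable — the claim does not concern real property. Met.
  (d) The claim is a consumer claim, not a contract claim — that alternative is enough. Condition met.
  → Not every requirement is met — no jurisdiction.
Courts with jurisdiction: the Tarfield Regional Court — 1 in total.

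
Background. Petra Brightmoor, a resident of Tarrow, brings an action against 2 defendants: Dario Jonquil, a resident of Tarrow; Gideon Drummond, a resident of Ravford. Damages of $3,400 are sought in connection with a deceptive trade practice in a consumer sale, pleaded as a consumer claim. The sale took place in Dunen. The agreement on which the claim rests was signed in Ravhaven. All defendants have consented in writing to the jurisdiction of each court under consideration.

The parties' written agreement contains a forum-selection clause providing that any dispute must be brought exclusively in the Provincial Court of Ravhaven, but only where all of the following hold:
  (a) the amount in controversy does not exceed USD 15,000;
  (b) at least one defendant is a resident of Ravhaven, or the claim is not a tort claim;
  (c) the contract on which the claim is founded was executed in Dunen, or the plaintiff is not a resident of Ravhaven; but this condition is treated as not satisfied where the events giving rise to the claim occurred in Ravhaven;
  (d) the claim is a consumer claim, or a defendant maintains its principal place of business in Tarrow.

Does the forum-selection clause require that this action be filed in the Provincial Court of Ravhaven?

The Provincial Court of Ravhaven:
  (a) The amount in controversy is USD 3,400, within the 15,000 dollars ceiling. Met.
  (b) The claim is a consumer claim, not a tort claim, so one alternative holds. Satisfied.
  (c) The plaintiff resides in Tarrow, which is not Ravhaven, so one alternative holds. The carve-out does not apply: the operative events occurred in Dunen, not Ravhaven. Met.
  (d) The claim is a consumer claim, which satisfies one of the alternatives. Condition met.
  → The clause applies.

Yes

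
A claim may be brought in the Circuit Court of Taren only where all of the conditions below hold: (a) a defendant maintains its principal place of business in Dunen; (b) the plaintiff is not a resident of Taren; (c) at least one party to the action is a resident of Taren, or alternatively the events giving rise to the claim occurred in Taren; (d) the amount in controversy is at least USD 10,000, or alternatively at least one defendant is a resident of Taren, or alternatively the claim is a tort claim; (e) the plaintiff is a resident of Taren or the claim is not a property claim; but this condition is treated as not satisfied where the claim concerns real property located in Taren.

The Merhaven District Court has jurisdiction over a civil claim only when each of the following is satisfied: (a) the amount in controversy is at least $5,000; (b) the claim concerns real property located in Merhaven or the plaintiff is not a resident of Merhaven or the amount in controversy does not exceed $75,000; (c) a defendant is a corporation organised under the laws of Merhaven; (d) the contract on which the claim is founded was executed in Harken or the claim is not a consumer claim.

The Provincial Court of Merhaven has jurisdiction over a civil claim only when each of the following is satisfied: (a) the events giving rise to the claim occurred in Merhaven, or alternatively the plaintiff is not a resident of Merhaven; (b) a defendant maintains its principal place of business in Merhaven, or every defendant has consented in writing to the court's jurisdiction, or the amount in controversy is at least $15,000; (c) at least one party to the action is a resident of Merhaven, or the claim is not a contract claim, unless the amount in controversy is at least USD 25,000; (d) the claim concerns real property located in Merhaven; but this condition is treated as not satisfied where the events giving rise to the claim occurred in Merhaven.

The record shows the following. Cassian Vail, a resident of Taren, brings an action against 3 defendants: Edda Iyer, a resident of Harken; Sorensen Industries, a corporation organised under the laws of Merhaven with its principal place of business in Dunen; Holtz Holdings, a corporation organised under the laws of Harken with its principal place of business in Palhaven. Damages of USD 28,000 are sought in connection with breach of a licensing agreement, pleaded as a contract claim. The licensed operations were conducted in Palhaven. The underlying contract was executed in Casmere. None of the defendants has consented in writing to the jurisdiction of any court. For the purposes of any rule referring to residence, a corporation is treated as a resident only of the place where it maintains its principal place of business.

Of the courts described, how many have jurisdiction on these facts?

1

The Circuit Court of Taren:
  (a) Sorensen Industries has its principal place of business in Dunen. Condition met.
  (b) The plaintiff resides in Taren. Condition not met.
  (c) Cassian Vail resides in Taren — that alternative is enough. Condition met.
  (d) The amount in controversy is USD 28,000, which meets the $10,000 floor, so this disjunct is met. Condition met.
  (e) The plaintiff resides in Taren — that alternative is enough. The exception is not triggered, since the claim does not concern real property. Satisfied.
  → Not every requirement is met — no jurisdiction.
The Merhaven District Court:
  (a) The amount in controversy is $28,000, which meets the 5,000 dollars floor. Satisfied.
  (b) The plaintiff resides in Taren, which is not Merhaven, so one alternative holds. Satisfied.
  (c) Sorensen Industries is organised under the laws of Merhaven. Satisfied.
  (d) The claim is a contract claim, not a consumer claim, so one alternative holds. Met.
  → Every requirement is satisfied — jurisdiction.
The Provincial Court of Merhaven:
  (a) The plaintiff resides in Taren, which is not Merhaven, which satisfies one of the alternatives. Met.
  (b) The amount in controversy is $28,000, which meets the 15,000 dollars floor, so this disjunct is met. Condition met.
  (c) No party resides in Merhaven; the claim is a contract claim — no alternative holds. The proviso rescues it, though: the amount in controversy is USD 28,000, which meets the $25,000 floor. Met.
  (d) The claim does not concern real property. Not met.
  → The court lacks jurisdiction.
Courts with jurisdiction: the Merhaven District Court — 1 in total.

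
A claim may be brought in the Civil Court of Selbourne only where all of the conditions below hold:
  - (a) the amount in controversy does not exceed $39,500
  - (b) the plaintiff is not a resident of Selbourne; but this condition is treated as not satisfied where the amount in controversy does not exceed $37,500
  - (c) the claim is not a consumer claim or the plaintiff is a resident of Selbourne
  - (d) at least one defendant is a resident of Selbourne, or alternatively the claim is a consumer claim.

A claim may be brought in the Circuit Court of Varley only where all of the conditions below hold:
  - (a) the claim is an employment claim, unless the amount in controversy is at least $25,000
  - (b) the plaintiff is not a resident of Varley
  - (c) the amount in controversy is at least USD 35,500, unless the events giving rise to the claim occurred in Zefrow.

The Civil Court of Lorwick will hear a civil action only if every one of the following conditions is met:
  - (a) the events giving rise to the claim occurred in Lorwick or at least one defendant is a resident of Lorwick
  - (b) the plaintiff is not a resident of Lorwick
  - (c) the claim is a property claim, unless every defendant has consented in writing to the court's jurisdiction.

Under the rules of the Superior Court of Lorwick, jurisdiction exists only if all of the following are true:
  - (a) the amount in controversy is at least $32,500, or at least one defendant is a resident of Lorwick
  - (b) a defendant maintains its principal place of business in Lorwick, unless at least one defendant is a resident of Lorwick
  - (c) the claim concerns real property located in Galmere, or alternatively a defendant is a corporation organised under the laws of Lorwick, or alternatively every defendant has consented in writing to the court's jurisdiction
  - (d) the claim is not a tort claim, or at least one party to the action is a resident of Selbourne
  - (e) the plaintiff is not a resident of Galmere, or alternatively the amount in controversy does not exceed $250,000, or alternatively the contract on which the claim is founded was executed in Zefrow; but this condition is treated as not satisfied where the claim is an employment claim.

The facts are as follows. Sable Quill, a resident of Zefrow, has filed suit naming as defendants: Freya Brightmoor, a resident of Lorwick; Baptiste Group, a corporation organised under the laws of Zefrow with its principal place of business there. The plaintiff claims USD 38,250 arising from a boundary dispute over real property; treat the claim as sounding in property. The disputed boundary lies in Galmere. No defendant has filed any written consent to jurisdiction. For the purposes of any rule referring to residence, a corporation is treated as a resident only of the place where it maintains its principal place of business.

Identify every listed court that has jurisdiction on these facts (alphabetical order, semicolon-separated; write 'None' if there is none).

the Circuit Court of Varley; the Civil Court of Lorwick; the Superior Court of Lorwick

The Civil Court of Selbourne:
  (a) The amount in controversy is USD 38,250, within the $39,500 ceiling. Satisfied.
  (b) The plaintiff resides in Zefrow, which is not Selbourne. And the carve-out is inapplicable — the amount in controversy is 38,250 dollars, above the USD 37,500 ceiling. Satisfied.
  (c) The claim is a property claim, not a consumer claim, which satisfies one of the alternatives. Satisfied.
  (d) No defendant resides in Selbourne (they reside in Lorwick, Zefrow); the claim is a property claim, not a consumer claim — none of the alternatives is met. Not satisfied.
  → At least one condition fails; no jurisdiction.
The Circuit Court of Varley:
  (a) The claim is a property claim, not an employment claim. However, the amount in controversy is $38,250, which meets the 25,000 dollars floor, so the 'unless' proviso supplies this condition. Satisfied.
  (b) The plaintiff resides in Zefrow, which is not Varley. Met.
  (c) The amount in controversy is 38,250 dollars, which meets the $35,500 floor. Satisfied.
  → Every requirement is satisfied — jurisdiction.
The Civil Court of Lorwick:
  (a) Freya Brightmoor resides in Lorwick, so this disjunct is met. Condition met.
  (b) The plaintiff resides in Zefrow, which is not Lorwick. Condition met.
  (c) The claim is a property claim. Satisfied.
  → All conditions met; jurisdiction exists.
The Superior Court of Lorwick:
  (a) The amount in controversy is $38,250, which meets the $32,500 floor, so one alternative holds. Satisfied.
  (b) The corporate defendant(s) have their principal place of business in Zefrow, not Lorwick. But Freya Brightmoor resides in Lorwick, and the 'unless' clause therefore excuses the requirement. Met.
  (c) The property lies in Galmere, so this disjunct is met. Met.
  (d) The claim is a property claim, not a tort claim — that alternative is enough. Satisfied.
  (e) The plaintiff resides in Zefrow, which is not Galmere, which satisfies one of the alternatives. The exception is not triggered, since the claim is a property claim, not an employment claim. Condition met.
  → All conditions met; jurisdiction exists.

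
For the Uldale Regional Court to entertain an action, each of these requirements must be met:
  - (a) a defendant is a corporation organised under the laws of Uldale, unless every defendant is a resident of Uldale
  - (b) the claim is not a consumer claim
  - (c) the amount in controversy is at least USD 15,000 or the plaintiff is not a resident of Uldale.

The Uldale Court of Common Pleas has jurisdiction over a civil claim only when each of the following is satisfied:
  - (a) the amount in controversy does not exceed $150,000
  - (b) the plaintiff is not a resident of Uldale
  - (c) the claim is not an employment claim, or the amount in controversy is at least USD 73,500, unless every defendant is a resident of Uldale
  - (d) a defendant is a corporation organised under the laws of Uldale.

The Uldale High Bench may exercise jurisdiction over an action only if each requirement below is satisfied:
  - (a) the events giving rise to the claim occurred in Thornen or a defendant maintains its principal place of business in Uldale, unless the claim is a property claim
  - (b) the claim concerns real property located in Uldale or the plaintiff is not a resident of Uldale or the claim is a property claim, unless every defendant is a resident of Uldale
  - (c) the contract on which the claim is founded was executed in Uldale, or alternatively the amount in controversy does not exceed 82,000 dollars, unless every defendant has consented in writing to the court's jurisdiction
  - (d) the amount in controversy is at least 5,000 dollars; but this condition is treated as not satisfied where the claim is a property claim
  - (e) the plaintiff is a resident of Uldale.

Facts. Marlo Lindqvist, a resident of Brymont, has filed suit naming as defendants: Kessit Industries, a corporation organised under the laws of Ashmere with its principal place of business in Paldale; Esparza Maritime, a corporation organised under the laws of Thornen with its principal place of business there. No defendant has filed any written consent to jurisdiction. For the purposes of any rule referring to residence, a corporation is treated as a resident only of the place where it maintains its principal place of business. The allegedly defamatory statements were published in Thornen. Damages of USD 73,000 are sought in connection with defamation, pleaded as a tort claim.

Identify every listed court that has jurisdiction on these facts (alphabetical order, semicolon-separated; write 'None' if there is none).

None

The Uldale Regional Court:
  (a) The corporate defendant(s) are organised in Ashmere, Thornen, not Uldale. The proviso offers no rescue either, since the defendants reside as follows — Kessit Industries in Paldale, Esparza Maritime in Thornen — not all in Uldale. Condition not met.
  (b) The claim is a tort claim, not a consumer claim. Met.
  (c) The amount in controversy is $73,000, which meets the 15,000 dollars floor, which satisfies one of the alternatives. Condition met.
  → No jurisdiction.
The Uldale Court of Common Pleas:
  (a) The amount in controversy is $73,000, within the $150,000 ceiling. Condition met.
  (b) The plaintiff resides in Brymont, which is not Uldale. Condition met.
  (c) The claim is a tort claim, not an employment claim, so this disjunct is met. Satisfied.
  (d) The corporate defendant(s) are organised in Ashmere, Thornen, not Uldale. Condition not met.
  → The court lacks jurisdiction.
The Uldale High Bench:
  (a) The operative events occurred in Thornen — that alternative is enough. Met.
  (b) The plaintiff resides in Brymont, which is not Uldale, so one alternative holds. Satisfied.
  (c) The amount in controversy is 73,000 dollars, within the $82,000 ceiling, so this disjunct is met. Condition met.
  (d) The amount in controversy is $73,000, which meets the USD 5,000 floor. The carve-out does not apply: the claim is a tort claim, not a property claim. Condition met.
  (e) The plaintiff resides in Brymont, not Uldale. Condition not met.
  → No jurisdiction.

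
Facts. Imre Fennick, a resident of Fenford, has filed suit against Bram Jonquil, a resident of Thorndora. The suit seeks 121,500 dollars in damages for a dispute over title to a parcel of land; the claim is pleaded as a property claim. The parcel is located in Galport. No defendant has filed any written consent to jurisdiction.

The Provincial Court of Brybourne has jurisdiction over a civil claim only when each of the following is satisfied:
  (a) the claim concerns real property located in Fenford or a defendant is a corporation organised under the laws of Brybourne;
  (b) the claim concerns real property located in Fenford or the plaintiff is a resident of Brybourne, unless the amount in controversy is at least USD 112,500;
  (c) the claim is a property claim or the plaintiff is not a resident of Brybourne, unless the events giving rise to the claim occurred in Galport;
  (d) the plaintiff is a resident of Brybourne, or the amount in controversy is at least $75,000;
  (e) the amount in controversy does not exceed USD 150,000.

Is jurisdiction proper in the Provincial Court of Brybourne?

No

The Provincial Court of Brybourne:
  (a) The property lies in Galport, not Fenford; no defendant is a corporation — every alternative fails. Fails.
  (b) The property lies in Galport, not Fenford; the plaintiff resides in Fenford, not Brybourne — no alternative holds. The proviso rescues it, though: the amount in controversy is USD 121,500, which meets the $112,500 floor. Met.
  (c) The claim is a property claim, which satisfies one of the alternatives. Met.
  (d) The amount in controversy is USD 121,500, which meets the 75,000 dollars floor — that alternative is enough. Condition met.
  (e) The amount in controversy is $121,500, within the $150,000 ceiling. Met.
  → The court lacks jurisdiction.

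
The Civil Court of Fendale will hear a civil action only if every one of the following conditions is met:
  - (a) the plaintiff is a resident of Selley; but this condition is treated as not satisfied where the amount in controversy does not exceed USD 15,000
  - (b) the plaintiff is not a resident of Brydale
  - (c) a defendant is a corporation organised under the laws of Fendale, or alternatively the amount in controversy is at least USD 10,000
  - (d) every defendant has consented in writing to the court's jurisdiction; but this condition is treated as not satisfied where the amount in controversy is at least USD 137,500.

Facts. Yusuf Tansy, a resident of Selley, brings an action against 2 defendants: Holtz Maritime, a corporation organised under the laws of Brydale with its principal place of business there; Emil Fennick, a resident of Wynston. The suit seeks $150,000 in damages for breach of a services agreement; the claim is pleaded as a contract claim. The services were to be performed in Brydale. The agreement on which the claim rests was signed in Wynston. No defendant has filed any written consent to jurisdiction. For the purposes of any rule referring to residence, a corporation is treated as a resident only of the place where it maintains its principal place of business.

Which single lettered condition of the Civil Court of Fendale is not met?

The Civil Court of Fendale:
  (a) The plaintiff resides in Selley. The carve-out does not apply: the amount in controversy is USD 150,000, above the 15,000 dollars ceiling. Met.
  (b) The plaintiff resides in Selley, which is not Brydale. Condition met.
  (c) The amount in controversy is $150,000, which meets the USD 10,000 floor — that alternative is enough. Satisfied.
  (d) No such written consent has been filed. Condition not met.
Only condition (d) fails.

(d)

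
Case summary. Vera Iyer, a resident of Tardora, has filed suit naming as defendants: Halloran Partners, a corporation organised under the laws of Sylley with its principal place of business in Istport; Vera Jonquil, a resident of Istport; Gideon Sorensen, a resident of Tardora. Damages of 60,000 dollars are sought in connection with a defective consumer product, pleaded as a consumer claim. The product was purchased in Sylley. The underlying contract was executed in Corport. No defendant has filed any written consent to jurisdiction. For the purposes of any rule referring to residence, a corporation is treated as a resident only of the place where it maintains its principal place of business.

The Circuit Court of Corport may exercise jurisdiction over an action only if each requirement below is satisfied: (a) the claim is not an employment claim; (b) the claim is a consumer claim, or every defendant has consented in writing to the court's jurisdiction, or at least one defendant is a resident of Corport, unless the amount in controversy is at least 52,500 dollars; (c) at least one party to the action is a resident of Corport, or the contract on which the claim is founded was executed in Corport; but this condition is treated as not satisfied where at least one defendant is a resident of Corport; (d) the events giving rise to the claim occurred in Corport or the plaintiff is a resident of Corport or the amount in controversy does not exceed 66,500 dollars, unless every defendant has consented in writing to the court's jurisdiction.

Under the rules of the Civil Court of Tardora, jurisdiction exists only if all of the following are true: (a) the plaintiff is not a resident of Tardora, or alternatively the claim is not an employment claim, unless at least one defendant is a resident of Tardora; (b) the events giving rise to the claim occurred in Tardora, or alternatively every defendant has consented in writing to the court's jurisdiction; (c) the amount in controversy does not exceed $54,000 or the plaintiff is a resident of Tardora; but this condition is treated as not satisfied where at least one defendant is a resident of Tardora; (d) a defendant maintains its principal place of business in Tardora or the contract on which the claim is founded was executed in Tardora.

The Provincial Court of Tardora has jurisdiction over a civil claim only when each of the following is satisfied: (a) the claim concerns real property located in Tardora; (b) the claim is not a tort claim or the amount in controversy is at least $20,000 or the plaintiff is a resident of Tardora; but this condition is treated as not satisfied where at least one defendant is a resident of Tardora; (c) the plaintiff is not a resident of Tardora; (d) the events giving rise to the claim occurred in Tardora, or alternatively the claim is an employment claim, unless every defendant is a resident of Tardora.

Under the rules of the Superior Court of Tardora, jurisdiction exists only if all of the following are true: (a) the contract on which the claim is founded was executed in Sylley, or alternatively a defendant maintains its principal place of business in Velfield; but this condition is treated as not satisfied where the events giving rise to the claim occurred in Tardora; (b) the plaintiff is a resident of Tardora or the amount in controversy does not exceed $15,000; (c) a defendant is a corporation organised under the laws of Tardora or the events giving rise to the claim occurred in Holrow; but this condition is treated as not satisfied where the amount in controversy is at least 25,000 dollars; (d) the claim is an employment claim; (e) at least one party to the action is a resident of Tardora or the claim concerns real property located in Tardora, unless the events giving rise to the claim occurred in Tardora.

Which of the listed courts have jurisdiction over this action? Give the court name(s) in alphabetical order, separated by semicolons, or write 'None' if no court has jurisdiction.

The Circuit Court of Corport:
  (a) The claim is a consumer claim, not an employment claim. Met.
  (b) The claim is a consumer claim — that alternative is enough. Satisfied.
  (c) The contract was executed in Corport, so this disjunct is met. The carve-out does not apply: no defendant resides in Corport (they reside in Istport, Istport, Tardora). Condition met.
  (d) The amount in controversy is USD 60,000, within the USD 66,500 ceiling, so this disjunct is met. Satisfied.
  → The court has jurisdiction.
The Civil Court of Tardora:
  (a) The claim is a consumer claim, not an employment claim, which satisfies one of the alternatives. Satisfied.
  (b) The operative events occurred in Sylley, not Tardora; no such written consent has been filed — none of the alternatives is met. Condition not met.
  (c) The plaintiff resides in Tardora, so this disjunct is met. However, Gideon Sorensen resides in Tardora, which falls within the stated exception and so defeats the condition. Not met.
  (d) The corporate defendant(s) have their principal place of business in Istport, not Tardora; the contract was executed in Corport, not Tardora — no alternative holds. Fails.
  → At least one condition fails; no jurisdiction.
The Provincial Court of Tardora:
  (a) The claim does not concern real property. Condition not met.
  (b) The claim is a consumer claim, not a tort claim, which satisfies one of the alternatives. However, Gideon Sorensen resides in Tardora, which falls within the stated exception and so defeats the condition. Not satisfied.
  (c) The plaintiff resides in Tardora. Condition not met.
  (d) The operative events occurred in Sylley, not Tardora; the claim is a consumer claim, not an employment claim — no alternative holds. The proviso offers no rescue either, since the defendants reside as follows — Halloran Partners in Istport, Vera Jonquil in Istport, Gideon Sorensen in Tardora — not all in Tardora. Condition not met.
  → Not every requirement is met — no jurisdiction.
The Superior Court of Tardora:
  (a) The contract was executed in Corport, not Sylley; the corporate defendant(s) have their principal place of business in Istport, not Velfield — no alternative holds. Fails.
  (b) The plaintiff resides in Tardora, which satisfies one of the alternatives. Condition met.
  (c) The corporate defendant(s) are organised in Sylley, not Tardora; the operative events occurred in Sylley, not Holrow — none of the alternatives is met. Fails.
  (d) The claim is a consumer claim, not an employment claim. Condition not met.
  (e) Vera Iyer resides in Tardora, so this disjunct is met. Satisfied.
  → No jurisdiction.

the Circuit Court of Corport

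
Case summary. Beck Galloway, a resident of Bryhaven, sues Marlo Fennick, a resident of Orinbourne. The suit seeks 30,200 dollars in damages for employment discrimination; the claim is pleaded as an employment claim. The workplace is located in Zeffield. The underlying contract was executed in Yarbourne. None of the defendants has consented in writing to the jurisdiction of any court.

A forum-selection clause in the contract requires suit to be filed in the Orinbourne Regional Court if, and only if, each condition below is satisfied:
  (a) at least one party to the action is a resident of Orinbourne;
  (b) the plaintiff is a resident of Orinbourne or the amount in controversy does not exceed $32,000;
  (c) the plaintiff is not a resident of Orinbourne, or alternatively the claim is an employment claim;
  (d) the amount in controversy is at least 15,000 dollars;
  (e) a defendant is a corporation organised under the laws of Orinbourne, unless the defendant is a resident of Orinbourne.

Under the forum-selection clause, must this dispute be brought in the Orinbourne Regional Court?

Yes

The Orinbourne Regional Court:
  (a) Marlo Fennick resides in Orinbourne. Satisfied.
  (b) The amount in controversy is USD 30,200, within the USD 32,000 ceiling — that alternative is enough. Condition met.
  (c) The plaintiff resides in Bryhaven, which is not Orinbourne, so this disjunct is met. Satisfied.
  (d) The amount in controversy is $30,200, which meets the USD 15,000 floor. Satisfied.
  (e) No defendant is a corporation. However, the defendant resides in Orinbourne, so the 'unless' proviso supplies this condition. Satisfied.
  → The clause applies.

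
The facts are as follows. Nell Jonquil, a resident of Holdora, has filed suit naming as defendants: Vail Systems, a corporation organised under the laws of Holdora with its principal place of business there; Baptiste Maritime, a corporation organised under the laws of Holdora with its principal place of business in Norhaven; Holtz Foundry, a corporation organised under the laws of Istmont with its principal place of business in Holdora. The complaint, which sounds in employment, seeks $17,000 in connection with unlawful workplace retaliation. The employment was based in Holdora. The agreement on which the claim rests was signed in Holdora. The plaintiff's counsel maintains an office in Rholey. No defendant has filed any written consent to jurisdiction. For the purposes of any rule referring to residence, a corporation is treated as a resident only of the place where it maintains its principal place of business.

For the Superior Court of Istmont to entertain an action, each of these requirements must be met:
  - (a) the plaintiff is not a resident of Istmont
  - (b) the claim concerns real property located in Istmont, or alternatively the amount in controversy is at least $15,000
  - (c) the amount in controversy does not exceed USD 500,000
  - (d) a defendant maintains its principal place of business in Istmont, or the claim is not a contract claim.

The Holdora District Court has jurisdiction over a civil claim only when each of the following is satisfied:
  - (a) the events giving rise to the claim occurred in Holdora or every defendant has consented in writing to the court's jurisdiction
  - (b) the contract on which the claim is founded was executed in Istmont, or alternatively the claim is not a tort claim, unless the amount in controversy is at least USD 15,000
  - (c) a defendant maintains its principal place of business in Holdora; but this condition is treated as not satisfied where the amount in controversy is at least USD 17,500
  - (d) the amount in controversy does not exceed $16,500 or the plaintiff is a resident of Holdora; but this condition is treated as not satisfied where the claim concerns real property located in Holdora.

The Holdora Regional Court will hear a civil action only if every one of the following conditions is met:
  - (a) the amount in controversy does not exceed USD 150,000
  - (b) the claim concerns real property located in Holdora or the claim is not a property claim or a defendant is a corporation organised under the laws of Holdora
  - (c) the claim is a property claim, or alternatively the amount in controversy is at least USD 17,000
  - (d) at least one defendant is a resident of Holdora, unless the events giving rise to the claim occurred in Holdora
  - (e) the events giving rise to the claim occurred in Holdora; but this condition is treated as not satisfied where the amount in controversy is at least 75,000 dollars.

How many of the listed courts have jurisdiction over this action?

The Superior Court of Istmont:
  (a) The plaintiff resides in Holdora, which is not Istmont. Met.
  (b) The amount in controversy is USD 17,000, which meets the $15,000 floor, so this disjunct is met. Satisfied.
  (c) The amount in controversy is 17,000 dollars, within the 500,000 dollars ceiling. Satisfied.
  (d) The claim is an employment claim, not a contract claim, so one alternative holds. Met.
  → All conditions met; jurisdiction exists.
The Holdora District Court:
  (a) The operative events occurred in Holdora, so one alternative holds. Satisfied.
  (b) The claim is an employment claim, not a tort claim, so this disjunct is met. Satisfied.
  (c) Vail Systems has its principal place of business in Holdora. And the carve-out is inapplicable — the amount in controversy is $17,000, below the USD 17,500 floor. Satisfied.
  (d) The plaintiff resides in Holdora, so one alternative holds. The exception is not triggered, since the claim does not concern real property. Satisfied.
  → Every requirement is satisfied — jurisdiction.
The Holdora Regional Court:
  (a) The amount in controversy is 17,000 dollars, within the USD 150,000 ceiling. Satisfied.
  (b) The claim is an employment claim, not a property claim — that alternative is enough. Condition met.
  (c) The amount in controversy is USD 17,000, which meets the $17,000 floor — that alternative is enough. Met.
  (d) Vail Systems resides in Holdora. Condition met.
  (e) The operative events occurred in Holdora. And the carve-out is inapplicable — the amount in controversy is USD 17,000, below the USD 75,000 floor. Satisfied.
  → Jurisdiction lies.
Courts with jurisdiction: the Superior Court of Istmont, the Holdora District Court, the Holdora Regional Court — 3 in total.

3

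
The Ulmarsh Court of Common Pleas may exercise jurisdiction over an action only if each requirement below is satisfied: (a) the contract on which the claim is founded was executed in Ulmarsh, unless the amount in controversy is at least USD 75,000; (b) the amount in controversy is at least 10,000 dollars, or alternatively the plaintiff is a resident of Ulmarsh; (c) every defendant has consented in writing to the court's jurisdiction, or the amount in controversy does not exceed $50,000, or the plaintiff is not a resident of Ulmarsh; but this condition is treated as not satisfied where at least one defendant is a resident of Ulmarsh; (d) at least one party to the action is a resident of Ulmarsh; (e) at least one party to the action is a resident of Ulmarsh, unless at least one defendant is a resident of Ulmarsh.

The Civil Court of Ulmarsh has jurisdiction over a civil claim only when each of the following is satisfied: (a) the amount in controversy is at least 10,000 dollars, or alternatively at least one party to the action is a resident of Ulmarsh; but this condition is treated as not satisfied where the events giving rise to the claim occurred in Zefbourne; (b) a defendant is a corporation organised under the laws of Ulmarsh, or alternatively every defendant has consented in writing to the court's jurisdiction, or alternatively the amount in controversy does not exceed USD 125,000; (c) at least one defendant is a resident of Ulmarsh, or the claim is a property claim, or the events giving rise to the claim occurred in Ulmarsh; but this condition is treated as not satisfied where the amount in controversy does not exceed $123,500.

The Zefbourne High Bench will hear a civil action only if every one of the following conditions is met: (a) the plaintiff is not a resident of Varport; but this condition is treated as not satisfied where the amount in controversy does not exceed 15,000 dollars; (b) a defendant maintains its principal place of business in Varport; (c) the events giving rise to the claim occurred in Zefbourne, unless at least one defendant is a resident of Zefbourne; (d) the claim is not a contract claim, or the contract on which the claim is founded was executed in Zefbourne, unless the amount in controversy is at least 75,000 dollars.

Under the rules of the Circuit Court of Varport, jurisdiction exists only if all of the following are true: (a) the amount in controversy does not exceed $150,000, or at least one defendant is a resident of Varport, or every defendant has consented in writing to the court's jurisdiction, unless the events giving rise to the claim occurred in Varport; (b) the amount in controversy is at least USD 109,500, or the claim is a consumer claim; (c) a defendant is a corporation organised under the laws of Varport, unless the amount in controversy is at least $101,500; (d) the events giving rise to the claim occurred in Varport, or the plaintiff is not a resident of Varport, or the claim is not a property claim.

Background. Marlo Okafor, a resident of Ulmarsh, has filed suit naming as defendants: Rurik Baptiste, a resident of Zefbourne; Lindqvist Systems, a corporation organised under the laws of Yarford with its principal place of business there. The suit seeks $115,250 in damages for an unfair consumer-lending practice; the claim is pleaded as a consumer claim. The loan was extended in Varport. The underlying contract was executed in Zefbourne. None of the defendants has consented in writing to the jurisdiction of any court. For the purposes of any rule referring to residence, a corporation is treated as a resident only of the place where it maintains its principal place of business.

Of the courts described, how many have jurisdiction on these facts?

The Ulmarsh Court of Common Pleas:
  (a) The contract was executed in Zefbourne, not Ulmarsh. But the amount in controversy is USD 115,250, which meets the USD 75,000 floor, and the 'unless' clause therefore excuses the requirement. Met.
  (b) The amount in controversy is 115,250 dollars, which meets the $10,000 floor, which satisfies one of the alternatives. Met.
  (c) No such written consent has been filed; the amount in controversy is 115,250 dollars, above the USD 50,000 ceiling; the plaintiff resides in Ulmarsh — no alternative holds. Fails.
  (d) Marlo Okafor resides in Ulmarsh. Condition met.
  (e) Marlo Okafor resides in Ulmarsh. Satisfied.
  → No jurisdiction.
The Civil Court of Ulmarsh:
  (a) The amount in controversy is 115,250 dollars, which meets the 10,000 dollars floor — that alternative is enough. The exception is not triggered, since the operative events occurred in Varport, not Zefbourne. Met.
  (b) The amount in controversy is USD 115,250, within the USD 125,000 ceiling, so one alternative holds. Satisfied.
  (c) No defendant resides in Ulmarsh (they reside in Zefbourne, Yarford); the claim is a consumer claim, not a property claim; the operative events occurred in Varport, not Ulmarsh — none of the alternatives is met. Condition not met.
  → Not every requirement is met — no jurisdiction.
The Zefbourne High Bench:
  (a) The plaintiff resides in Ulmarsh, which is not Varport. The exception is not triggered, since the amount in controversy is $115,250, above the $15,000 ceiling. Met.
  (b) The corporate defendant(s) have their principal place of business in Yarford, not Varport. Condition not met.
  (c) The operative events occurred in Varport, not Zefbourne. However, Rurik Baptiste resides in Zefbourne, so the 'unless' proviso supplies this condition. Met.
  (d) The claim is a consumer claim, not a contract claim, so this disjunct is met. Condition met.
  → No jurisdiction.
The Circuit Court of Varport:
  (a) The amount in controversy is USD 115,250, within the 150,000 dollars ceiling, so one alternative holds. Condition met.
  (b) The amount in controversy is $115,250, which meets the USD 109,500 floor — that alternative is enough. Met.
  (c) The corporate defendant(s) are organised in Yarford, not Varport. But the amount in controversy is $115,250, which meets the USD 101,500 floor, and the 'unless' clause therefore excuses the requirement. Condition met.
  (d) The operative events occurred in Varport — that alternative is enough. Satisfied.
  → Jurisdiction lies.
Courts with jurisdiction: the Circuit Court of Varport — 1 in total.

1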